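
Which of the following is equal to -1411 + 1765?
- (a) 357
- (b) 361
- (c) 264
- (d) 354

-1411 + 1765 = 354
d) 354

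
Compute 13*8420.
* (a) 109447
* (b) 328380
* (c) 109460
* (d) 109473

13 * 8420 = 109460
c) 109460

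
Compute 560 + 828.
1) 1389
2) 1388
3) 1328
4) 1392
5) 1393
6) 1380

560 + 828 = 1388
2) 1388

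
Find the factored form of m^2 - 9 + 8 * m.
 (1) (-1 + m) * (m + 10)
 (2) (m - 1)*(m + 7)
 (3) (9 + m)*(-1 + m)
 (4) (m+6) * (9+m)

We need to factor m^2 - 9 + 8 * m.
The factored form is (9 + m)*(-1 + m).
3) (9 + m)*(-1 + m)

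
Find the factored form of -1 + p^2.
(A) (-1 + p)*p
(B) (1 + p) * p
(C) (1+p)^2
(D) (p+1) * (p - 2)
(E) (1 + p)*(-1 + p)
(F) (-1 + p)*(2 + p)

We need to factor -1 + p^2.
The factored form is (1 + p)*(-1 + p).
E) (1 + p)*(-1 + p)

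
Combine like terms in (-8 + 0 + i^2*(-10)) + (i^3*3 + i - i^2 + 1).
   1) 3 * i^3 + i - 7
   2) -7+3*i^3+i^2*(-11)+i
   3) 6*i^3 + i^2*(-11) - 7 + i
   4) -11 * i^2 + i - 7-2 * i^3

Adding the polynomials and combining like terms:
(-8 + 0 + i^2*(-10)) + (i^3*3 + i - i^2 + 1)
= -7+3*i^3+i^2*(-11)+i
2) -7+3*i^3+i^2*(-11)+i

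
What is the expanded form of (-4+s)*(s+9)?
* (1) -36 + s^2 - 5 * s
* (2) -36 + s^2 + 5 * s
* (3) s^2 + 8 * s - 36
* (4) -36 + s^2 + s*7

Expanding (-4+s)*(s+9):
= -36 + s^2 + 5 * s
2) -36 + s^2 + 5 * s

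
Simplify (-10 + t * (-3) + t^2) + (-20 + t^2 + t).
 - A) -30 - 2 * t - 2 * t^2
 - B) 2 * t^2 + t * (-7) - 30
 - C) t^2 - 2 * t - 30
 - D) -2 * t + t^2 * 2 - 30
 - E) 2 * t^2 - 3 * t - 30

Adding the polynomials and combining like terms:
(-10 + t*(-3) + t^2) + (-20 + t^2 + t)
= -2 * t + t^2 * 2 - 30
D) -2 * t + t^2 * 2 - 30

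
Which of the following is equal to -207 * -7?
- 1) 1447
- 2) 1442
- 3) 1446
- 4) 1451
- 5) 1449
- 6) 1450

-207 * -7 = 1449
5) 1449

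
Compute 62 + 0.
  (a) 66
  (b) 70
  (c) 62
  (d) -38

62 + 0 = 62
c) 62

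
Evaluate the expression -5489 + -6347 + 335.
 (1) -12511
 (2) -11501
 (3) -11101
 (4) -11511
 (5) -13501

First: -5489 + -6347 = -11836
Then: -11836 + 335 = -11501
2) -11501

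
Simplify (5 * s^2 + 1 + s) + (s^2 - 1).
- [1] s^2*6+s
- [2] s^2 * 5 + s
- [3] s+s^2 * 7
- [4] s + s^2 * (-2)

Adding the polynomials and combining like terms:
(5*s^2 + 1 + s) + (s^2 - 1)
= s^2*6+s
1) s^2*6+s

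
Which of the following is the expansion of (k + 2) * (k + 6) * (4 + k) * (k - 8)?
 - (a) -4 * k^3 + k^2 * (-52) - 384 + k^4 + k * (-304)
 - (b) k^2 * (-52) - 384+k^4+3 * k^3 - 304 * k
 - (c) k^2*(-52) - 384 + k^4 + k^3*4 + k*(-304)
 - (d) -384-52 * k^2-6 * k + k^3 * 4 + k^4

Expanding (k + 2) * (k + 6) * (4 + k) * (k - 8):
= k^2*(-52) - 384 + k^4 + k^3*4 + k*(-304)
c) k^2*(-52) - 384 + k^4 + k^3*4 + k*(-304)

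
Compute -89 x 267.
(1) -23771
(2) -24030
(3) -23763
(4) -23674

-89 * 267 = -23763
3) -23763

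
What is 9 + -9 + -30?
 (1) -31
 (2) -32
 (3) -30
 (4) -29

First: 9 + -9 = 0
Then: 0 + -30 = -30
3) -30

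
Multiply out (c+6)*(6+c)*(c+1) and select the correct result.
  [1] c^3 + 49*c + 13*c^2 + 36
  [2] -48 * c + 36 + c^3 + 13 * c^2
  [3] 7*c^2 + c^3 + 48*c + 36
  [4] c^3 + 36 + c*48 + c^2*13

Expanding (c+6)*(6+c)*(c+1):
= c^3 + 36 + c*48 + c^2*13
4) c^3 + 36 + c*48 + c^2*13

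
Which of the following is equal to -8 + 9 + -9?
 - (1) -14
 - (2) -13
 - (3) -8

First: -8 + 9 = 1
Then: 1 + -9 = -8
3) -8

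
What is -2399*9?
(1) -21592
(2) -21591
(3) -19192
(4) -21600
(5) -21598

-2399 * 9 = -21591
2) -21591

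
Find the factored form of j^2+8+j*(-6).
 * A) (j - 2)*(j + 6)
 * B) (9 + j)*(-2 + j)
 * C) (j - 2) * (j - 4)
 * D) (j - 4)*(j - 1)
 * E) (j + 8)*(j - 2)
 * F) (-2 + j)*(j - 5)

We need to factor j^2+8+j*(-6).
The factored form is (j - 2) * (j - 4).
C) (j - 2) * (j - 4)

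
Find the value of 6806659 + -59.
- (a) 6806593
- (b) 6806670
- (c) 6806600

6806659 + -59 = 6806600
c) 6806600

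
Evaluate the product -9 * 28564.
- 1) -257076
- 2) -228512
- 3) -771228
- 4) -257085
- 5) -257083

-9 * 28564 = -257076
1) -257076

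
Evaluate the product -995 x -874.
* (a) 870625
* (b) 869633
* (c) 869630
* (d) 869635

-995 * -874 = 869630
c) 869630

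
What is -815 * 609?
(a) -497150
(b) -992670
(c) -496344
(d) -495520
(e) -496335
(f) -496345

-815 * 609 = -496335
e) -496335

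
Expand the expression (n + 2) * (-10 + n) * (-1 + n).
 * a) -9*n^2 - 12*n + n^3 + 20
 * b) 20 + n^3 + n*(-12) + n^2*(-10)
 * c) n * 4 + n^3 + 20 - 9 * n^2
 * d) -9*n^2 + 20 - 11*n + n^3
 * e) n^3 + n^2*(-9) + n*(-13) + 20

Expanding (n + 2) * (-10 + n) * (-1 + n):
= -9*n^2 - 12*n + n^3 + 20
a) -9*n^2 - 12*n + n^3 + 20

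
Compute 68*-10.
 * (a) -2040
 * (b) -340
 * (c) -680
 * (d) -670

68 * -10 = -680
c) -680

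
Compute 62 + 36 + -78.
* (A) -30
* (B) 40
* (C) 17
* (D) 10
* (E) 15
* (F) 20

First: 62 + 36 = 98
Then: 98 + -78 = 20
F) 20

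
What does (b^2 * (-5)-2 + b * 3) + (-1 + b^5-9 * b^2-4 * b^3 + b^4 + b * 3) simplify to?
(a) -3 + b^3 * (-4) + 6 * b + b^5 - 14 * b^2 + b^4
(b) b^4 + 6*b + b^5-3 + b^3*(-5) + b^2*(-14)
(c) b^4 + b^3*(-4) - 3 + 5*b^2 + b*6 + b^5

Adding the polynomials and combining like terms:
(b^2*(-5) - 2 + b*3) + (-1 + b^5 - 9*b^2 - 4*b^3 + b^4 + b*3)
= -3 + b^3 * (-4) + 6 * b + b^5 - 14 * b^2 + b^4
a) -3 + b^3 * (-4) + 6 * b + b^5 - 14 * b^2 + b^4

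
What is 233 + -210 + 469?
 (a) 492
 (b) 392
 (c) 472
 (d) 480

First: 233 + -210 = 23
Then: 23 + 469 = 492
a) 492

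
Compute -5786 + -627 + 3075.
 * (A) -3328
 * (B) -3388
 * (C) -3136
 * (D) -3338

First: -5786 + -627 = -6413
Then: -6413 + 3075 = -3338
D) -3338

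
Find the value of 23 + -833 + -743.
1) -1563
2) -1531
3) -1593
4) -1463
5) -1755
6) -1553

First: 23 + -833 = -810
Then: -810 + -743 = -1553
6) -1553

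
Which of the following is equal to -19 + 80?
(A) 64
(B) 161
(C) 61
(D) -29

-19 + 80 = 61
C) 61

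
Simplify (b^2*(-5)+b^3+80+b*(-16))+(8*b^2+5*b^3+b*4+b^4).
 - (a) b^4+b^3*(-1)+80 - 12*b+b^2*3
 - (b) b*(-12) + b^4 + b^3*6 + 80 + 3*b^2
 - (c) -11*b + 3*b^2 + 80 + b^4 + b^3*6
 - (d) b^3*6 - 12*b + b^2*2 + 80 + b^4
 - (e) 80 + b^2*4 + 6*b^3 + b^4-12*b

Adding the polynomials and combining like terms:
(b^2*(-5) + b^3 + 80 + b*(-16)) + (8*b^2 + 5*b^3 + b*4 + b^4)
= b*(-12) + b^4 + b^3*6 + 80 + 3*b^2
b) b*(-12) + b^4 + b^3*6 + 80 + 3*b^2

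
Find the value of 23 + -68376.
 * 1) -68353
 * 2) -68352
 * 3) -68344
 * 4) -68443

23 + -68376 = -68353
1) -68353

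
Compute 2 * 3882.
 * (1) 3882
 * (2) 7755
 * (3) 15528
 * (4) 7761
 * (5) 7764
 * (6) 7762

2 * 3882 = 7764
5) 7764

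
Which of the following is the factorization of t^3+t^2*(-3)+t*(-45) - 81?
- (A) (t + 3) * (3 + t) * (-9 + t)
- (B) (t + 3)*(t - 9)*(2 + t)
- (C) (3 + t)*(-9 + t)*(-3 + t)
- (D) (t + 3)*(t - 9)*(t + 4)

We need to factor t^3+t^2*(-3)+t*(-45) - 81.
The factored form is (t + 3) * (3 + t) * (-9 + t).
A) (t + 3) * (3 + t) * (-9 + t)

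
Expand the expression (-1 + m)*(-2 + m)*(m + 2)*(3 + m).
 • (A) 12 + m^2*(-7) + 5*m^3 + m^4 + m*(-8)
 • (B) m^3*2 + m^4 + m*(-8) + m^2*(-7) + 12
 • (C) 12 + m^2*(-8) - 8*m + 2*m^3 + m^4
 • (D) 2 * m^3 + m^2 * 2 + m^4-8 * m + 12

Expanding (-1 + m)*(-2 + m)*(m + 2)*(3 + m):
= m^3*2 + m^4 + m*(-8) + m^2*(-7) + 12
B) m^3*2 + m^4 + m*(-8) + m^2*(-7) + 12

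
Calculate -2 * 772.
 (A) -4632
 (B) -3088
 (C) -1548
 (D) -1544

-2 * 772 = -1544
D) -1544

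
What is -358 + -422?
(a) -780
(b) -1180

-358 + -422 = -780
a) -780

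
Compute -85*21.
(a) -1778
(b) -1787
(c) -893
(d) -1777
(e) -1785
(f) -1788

-85 * 21 = -1785
e) -1785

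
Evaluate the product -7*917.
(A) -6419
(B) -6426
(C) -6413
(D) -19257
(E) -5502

-7 * 917 = -6419
A) -6419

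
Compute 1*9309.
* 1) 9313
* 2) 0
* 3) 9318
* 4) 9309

1 * 9309 = 9309
4) 9309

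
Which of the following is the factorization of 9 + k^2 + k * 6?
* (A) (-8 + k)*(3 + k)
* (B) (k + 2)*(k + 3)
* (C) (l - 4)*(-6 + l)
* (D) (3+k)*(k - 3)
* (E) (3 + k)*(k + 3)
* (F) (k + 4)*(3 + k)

We need to factor 9 + k^2 + k * 6.
The factored form is (3 + k)*(k + 3).
E) (3 + k)*(k + 3)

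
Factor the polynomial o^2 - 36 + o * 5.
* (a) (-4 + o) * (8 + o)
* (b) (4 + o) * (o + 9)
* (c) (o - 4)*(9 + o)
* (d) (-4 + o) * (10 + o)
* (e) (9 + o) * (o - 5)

We need to factor o^2 - 36 + o * 5.
The factored form is (o - 4)*(9 + o).
c) (o - 4)*(9 + o)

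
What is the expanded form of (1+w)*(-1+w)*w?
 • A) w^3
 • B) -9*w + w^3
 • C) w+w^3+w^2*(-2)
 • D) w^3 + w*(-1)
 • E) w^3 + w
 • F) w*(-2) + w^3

Expanding (1+w)*(-1+w)*w:
= w^3 + w*(-1)
D) w^3 + w*(-1)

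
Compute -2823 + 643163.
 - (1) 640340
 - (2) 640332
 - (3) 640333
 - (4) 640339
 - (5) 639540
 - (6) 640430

-2823 + 643163 = 640340
1) 640340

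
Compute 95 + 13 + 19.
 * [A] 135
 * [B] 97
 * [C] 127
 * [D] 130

First: 95 + 13 = 108
Then: 108 + 19 = 127
C) 127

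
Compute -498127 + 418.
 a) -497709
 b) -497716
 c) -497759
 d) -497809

-498127 + 418 = -497709
a) -497709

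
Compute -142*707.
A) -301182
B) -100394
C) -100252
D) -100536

-142 * 707 = -100394
B) -100394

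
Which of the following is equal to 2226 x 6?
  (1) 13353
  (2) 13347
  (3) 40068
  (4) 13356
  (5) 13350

2226 * 6 = 13356
4) 13356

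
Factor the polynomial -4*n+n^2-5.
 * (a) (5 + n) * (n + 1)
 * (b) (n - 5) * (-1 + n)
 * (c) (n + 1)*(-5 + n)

We need to factor -4*n+n^2-5.
The factored form is (n + 1)*(-5 + n).
c) (n + 1)*(-5 + n)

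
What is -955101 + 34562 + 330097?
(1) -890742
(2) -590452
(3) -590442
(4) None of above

First: -955101 + 34562 = -920539
Then: -920539 + 330097 = -590442
3) -590442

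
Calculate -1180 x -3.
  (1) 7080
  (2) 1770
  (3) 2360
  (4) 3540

-1180 * -3 = 3540
4) 3540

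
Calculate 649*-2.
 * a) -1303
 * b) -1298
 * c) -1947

649 * -2 = -1298
b) -1298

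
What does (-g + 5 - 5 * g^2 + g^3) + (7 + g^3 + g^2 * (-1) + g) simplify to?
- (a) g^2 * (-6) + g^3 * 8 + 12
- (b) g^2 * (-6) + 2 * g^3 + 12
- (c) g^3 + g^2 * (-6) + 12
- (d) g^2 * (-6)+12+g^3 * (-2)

Adding the polynomials and combining like terms:
(-g + 5 - 5*g^2 + g^3) + (7 + g^3 + g^2*(-1) + g)
= g^2 * (-6) + 2 * g^3 + 12
b) g^2 * (-6) + 2 * g^3 + 12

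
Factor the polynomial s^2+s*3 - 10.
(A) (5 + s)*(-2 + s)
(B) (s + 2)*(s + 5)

We need to factor s^2+s*3 - 10.
The factored form is (5 + s)*(-2 + s).
A) (5 + s)*(-2 + s)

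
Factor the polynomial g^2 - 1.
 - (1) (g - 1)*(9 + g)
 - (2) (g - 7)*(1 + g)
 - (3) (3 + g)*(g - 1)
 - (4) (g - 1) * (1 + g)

We need to factor g^2 - 1.
The factored form is (g - 1) * (1 + g).
4) (g - 1) * (1 + g)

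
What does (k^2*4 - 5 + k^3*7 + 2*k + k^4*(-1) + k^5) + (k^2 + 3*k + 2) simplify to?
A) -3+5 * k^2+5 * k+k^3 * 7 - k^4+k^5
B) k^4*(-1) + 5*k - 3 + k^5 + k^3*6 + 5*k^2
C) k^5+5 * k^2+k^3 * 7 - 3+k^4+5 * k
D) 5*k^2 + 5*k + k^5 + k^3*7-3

Adding the polynomials and combining like terms:
(k^2*4 - 5 + k^3*7 + 2*k + k^4*(-1) + k^5) + (k^2 + 3*k + 2)
= -3+5 * k^2+5 * k+k^3 * 7 - k^4+k^5
A) -3+5 * k^2+5 * k+k^3 * 7 - k^4+k^5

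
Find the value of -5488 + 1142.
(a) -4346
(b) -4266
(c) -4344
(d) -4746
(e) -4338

-5488 + 1142 = -4346
a) -4346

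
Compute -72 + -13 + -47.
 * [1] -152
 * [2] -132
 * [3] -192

First: -72 + -13 = -85
Then: -85 + -47 = -132
2) -132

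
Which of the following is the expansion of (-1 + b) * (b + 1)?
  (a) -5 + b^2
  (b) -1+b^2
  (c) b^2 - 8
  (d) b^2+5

Expanding (-1 + b) * (b + 1):
= -1+b^2
b) -1+b^2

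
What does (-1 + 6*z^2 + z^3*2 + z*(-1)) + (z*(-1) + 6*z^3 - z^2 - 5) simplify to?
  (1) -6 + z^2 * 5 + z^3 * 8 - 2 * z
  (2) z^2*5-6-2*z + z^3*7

Adding the polynomials and combining like terms:
(-1 + 6*z^2 + z^3*2 + z*(-1)) + (z*(-1) + 6*z^3 - z^2 - 5)
= -6 + z^2 * 5 + z^3 * 8 - 2 * z
1) -6 + z^2 * 5 + z^3 * 8 - 2 * z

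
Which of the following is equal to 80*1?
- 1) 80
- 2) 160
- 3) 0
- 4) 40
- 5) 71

80 * 1 = 80
1) 80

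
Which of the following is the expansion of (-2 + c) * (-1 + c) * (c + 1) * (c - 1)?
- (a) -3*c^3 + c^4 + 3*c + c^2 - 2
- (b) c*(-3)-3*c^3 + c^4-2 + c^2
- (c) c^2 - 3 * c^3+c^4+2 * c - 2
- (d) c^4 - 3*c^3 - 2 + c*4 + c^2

Expanding (-2 + c) * (-1 + c) * (c + 1) * (c - 1):
= -3*c^3 + c^4 + 3*c + c^2 - 2
a) -3*c^3 + c^4 + 3*c + c^2 - 2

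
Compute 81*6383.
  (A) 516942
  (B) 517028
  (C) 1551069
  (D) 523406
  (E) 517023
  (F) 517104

81 * 6383 = 517023
E) 517023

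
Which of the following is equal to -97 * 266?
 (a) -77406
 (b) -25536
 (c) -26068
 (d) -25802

-97 * 266 = -25802
d) -25802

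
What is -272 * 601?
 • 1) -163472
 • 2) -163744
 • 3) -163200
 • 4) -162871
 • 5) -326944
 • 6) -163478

-272 * 601 = -163472
1) -163472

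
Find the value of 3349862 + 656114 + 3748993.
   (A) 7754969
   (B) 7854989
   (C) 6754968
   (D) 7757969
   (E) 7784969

First: 3349862 + 656114 = 4005976
Then: 4005976 + 3748993 = 7754969
A) 7754969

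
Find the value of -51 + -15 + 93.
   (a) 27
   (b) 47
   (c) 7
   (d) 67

First: -51 + -15 = -66
Then: -66 + 93 = 27
a) 27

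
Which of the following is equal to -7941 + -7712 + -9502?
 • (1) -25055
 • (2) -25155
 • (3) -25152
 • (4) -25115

First: -7941 + -7712 = -15653
Then: -15653 + -9502 = -25155
2) -25155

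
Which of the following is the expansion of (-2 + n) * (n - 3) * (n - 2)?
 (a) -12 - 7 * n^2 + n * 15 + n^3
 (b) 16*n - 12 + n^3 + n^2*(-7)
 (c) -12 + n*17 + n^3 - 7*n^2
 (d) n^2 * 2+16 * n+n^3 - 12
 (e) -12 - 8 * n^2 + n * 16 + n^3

Expanding (-2 + n) * (n - 3) * (n - 2):
= 16*n - 12 + n^3 + n^2*(-7)
b) 16*n - 12 + n^3 + n^2*(-7)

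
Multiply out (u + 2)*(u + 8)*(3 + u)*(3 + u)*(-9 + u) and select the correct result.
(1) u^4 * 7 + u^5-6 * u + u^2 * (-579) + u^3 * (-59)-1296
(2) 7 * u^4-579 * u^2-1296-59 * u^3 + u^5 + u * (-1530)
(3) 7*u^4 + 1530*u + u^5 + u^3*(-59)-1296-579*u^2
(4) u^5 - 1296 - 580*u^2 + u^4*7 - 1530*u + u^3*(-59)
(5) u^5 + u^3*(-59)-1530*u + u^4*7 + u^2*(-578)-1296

Expanding (u + 2)*(u + 8)*(3 + u)*(3 + u)*(-9 + u):
= 7 * u^4-579 * u^2-1296-59 * u^3 + u^5 + u * (-1530)
2) 7 * u^4-579 * u^2-1296-59 * u^3 + u^5 + u * (-1530)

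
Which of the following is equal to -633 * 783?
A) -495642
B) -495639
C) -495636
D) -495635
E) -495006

-633 * 783 = -495639
B) -495639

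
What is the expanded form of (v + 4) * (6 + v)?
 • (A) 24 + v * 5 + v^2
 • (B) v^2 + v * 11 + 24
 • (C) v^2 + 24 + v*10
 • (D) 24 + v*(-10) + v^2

Expanding (v + 4) * (6 + v):
= v^2 + 24 + v*10
C) v^2 + 24 + v*10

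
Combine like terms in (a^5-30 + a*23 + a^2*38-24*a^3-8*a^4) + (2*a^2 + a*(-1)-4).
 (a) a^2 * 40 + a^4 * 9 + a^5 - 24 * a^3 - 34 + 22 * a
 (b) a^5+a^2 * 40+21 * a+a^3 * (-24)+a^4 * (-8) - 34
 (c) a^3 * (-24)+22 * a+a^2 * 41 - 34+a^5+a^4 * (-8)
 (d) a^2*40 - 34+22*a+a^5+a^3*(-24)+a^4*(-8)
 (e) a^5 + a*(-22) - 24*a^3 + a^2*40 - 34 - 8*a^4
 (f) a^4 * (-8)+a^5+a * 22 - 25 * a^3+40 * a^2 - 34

Adding the polynomials and combining like terms:
(a^5 - 30 + a*23 + a^2*38 - 24*a^3 - 8*a^4) + (2*a^2 + a*(-1) - 4)
= a^2*40 - 34+22*a+a^5+a^3*(-24)+a^4*(-8)
d) a^2*40 - 34+22*a+a^5+a^3*(-24)+a^4*(-8)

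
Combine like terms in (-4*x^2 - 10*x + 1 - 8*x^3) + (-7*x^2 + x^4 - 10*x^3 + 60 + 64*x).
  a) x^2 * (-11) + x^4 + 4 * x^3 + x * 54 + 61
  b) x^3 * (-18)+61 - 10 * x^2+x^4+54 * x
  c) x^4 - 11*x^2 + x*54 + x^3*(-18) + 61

Adding the polynomials and combining like terms:
(-4*x^2 - 10*x + 1 - 8*x^3) + (-7*x^2 + x^4 - 10*x^3 + 60 + 64*x)
= x^4 - 11*x^2 + x*54 + x^3*(-18) + 61
c) x^4 - 11*x^2 + x*54 + x^3*(-18) + 61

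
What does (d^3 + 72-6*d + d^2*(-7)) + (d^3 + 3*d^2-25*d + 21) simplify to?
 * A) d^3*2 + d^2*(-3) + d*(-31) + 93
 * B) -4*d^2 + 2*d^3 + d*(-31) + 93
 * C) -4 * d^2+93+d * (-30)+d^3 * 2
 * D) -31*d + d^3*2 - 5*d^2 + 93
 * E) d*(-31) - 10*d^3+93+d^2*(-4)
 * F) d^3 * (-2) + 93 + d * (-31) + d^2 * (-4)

Adding the polynomials and combining like terms:
(d^3 + 72 - 6*d + d^2*(-7)) + (d^3 + 3*d^2 - 25*d + 21)
= -4*d^2 + 2*d^3 + d*(-31) + 93
B) -4*d^2 + 2*d^3 + d*(-31) + 93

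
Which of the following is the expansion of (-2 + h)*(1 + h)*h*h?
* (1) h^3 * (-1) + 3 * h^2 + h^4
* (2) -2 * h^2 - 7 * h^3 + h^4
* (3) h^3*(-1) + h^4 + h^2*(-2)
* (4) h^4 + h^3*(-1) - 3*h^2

Expanding (-2 + h)*(1 + h)*h*h:
= h^3*(-1) + h^4 + h^2*(-2)
3) h^3*(-1) + h^4 + h^2*(-2)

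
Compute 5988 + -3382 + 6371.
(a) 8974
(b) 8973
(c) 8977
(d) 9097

First: 5988 + -3382 = 2606
Then: 2606 + 6371 = 8977
c) 8977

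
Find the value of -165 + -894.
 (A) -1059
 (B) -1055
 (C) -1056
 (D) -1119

-165 + -894 = -1059
A) -1059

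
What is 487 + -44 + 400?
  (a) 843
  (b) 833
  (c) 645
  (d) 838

First: 487 + -44 = 443
Then: 443 + 400 = 843
a) 843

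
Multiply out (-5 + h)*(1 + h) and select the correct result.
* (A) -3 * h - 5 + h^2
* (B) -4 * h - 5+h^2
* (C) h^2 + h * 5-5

Expanding (-5 + h)*(1 + h):
= -4 * h - 5+h^2
B) -4 * h - 5+h^2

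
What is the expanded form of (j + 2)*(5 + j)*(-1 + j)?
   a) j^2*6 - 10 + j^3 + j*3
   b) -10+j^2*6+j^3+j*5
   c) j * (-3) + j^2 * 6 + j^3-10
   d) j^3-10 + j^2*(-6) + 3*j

Expanding (j + 2)*(5 + j)*(-1 + j):
= j^2*6 - 10 + j^3 + j*3
a) j^2*6 - 10 + j^3 + j*3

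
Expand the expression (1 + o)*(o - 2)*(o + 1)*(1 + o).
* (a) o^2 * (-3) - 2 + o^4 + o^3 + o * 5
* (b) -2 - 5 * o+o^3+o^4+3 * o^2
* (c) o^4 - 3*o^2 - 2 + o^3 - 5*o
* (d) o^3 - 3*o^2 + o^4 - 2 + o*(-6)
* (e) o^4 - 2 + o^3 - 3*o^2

Expanding (1 + o)*(o - 2)*(o + 1)*(1 + o):
= o^4 - 3*o^2 - 2 + o^3 - 5*o
c) o^4 - 3*o^2 - 2 + o^3 - 5*o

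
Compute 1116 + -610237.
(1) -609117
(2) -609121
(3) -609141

1116 + -610237 = -609121
2) -609121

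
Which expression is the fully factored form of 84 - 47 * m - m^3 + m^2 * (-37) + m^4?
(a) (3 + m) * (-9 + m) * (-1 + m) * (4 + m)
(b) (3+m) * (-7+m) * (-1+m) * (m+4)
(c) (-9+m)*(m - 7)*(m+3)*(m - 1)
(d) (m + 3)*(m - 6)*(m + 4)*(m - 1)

We need to factor 84 - 47 * m - m^3 + m^2 * (-37) + m^4.
The factored form is (3+m) * (-7+m) * (-1+m) * (m+4).
b) (3+m) * (-7+m) * (-1+m) * (m+4)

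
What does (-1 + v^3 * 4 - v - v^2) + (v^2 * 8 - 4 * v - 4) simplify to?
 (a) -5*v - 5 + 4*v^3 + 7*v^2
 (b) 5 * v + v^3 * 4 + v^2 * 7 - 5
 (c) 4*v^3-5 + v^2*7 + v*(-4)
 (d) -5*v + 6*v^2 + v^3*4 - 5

Adding the polynomials and combining like terms:
(-1 + v^3*4 - v - v^2) + (v^2*8 - 4*v - 4)
= -5*v - 5 + 4*v^3 + 7*v^2
a) -5*v - 5 + 4*v^3 + 7*v^2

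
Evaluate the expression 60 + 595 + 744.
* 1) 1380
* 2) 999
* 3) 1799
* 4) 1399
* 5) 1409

First: 60 + 595 = 655
Then: 655 + 744 = 1399
4) 1399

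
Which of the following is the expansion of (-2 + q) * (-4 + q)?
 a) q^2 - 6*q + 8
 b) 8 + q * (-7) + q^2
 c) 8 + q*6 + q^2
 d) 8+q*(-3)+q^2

Expanding (-2 + q) * (-4 + q):
= q^2 - 6*q + 8
a) q^2 - 6*q + 8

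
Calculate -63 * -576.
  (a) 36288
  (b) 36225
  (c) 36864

-63 * -576 = 36288
a) 36288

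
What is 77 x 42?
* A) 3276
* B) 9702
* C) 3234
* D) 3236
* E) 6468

77 * 42 = 3234
C) 3234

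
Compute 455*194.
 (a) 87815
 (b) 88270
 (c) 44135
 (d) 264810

455 * 194 = 88270
b) 88270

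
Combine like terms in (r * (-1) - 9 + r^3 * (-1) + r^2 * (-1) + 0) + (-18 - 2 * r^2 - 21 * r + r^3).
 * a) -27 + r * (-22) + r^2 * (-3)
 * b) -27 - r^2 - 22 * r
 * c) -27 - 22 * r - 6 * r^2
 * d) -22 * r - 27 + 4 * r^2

Adding the polynomials and combining like terms:
(r*(-1) - 9 + r^3*(-1) + r^2*(-1) + 0) + (-18 - 2*r^2 - 21*r + r^3)
= -27 + r * (-22) + r^2 * (-3)
a) -27 + r * (-22) + r^2 * (-3)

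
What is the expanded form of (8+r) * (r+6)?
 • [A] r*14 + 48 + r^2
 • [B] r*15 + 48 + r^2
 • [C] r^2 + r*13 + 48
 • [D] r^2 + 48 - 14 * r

Expanding (8+r) * (r+6):
= r*14 + 48 + r^2
A) r*14 + 48 + r^2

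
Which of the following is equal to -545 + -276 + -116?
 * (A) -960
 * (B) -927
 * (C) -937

First: -545 + -276 = -821
Then: -821 + -116 = -937
C) -937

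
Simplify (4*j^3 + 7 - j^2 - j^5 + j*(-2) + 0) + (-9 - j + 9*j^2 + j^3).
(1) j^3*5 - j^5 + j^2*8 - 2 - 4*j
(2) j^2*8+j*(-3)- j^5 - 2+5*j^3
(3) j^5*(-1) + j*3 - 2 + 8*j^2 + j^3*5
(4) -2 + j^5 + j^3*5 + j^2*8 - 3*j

Adding the polynomials and combining like terms:
(4*j^3 + 7 - j^2 - j^5 + j*(-2) + 0) + (-9 - j + 9*j^2 + j^3)
= j^2*8+j*(-3)- j^5 - 2+5*j^3
2) j^2*8+j*(-3)- j^5 - 2+5*j^3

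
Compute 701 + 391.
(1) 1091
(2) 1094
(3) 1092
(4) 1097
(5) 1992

701 + 391 = 1092
3) 1092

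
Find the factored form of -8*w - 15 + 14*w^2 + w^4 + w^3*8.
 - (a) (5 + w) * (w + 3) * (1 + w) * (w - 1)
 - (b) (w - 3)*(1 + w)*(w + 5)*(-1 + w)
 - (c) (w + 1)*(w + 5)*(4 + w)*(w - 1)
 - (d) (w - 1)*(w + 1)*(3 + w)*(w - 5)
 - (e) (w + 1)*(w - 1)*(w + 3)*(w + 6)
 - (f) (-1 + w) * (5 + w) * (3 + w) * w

We need to factor -8*w - 15 + 14*w^2 + w^4 + w^3*8.
The factored form is (5 + w) * (w + 3) * (1 + w) * (w - 1).
a) (5 + w) * (w + 3) * (1 + w) * (w - 1)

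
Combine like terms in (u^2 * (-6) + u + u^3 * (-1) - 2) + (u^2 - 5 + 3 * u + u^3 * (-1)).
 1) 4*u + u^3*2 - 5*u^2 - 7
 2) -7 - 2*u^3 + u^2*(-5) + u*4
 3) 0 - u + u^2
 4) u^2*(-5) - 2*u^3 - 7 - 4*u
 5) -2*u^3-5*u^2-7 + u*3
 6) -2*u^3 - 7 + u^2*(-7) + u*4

Adding the polynomials and combining like terms:
(u^2*(-6) + u + u^3*(-1) - 2) + (u^2 - 5 + 3*u + u^3*(-1))
= -7 - 2*u^3 + u^2*(-5) + u*4
2) -7 - 2*u^3 + u^2*(-5) + u*4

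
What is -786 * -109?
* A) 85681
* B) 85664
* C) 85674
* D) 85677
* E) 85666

-786 * -109 = 85674
C) 85674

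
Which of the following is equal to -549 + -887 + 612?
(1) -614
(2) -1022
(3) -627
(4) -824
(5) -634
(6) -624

First: -549 + -887 = -1436
Then: -1436 + 612 = -824
4) -824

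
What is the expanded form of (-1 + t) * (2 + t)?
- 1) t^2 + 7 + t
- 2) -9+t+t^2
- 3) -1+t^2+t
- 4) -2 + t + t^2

Expanding (-1 + t) * (2 + t):
= -2 + t + t^2
4) -2 + t + t^2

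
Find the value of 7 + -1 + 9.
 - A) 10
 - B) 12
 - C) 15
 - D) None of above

First: 7 + -1 = 6
Then: 6 + 9 = 15
C) 15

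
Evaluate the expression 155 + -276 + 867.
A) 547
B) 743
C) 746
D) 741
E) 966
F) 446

First: 155 + -276 = -121
Then: -121 + 867 = 746
C) 746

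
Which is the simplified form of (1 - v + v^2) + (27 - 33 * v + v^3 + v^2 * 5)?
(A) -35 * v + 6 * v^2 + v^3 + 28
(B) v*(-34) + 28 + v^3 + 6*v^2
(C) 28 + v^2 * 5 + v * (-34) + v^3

Adding the polynomials and combining like terms:
(1 - v + v^2) + (27 - 33*v + v^3 + v^2*5)
= v*(-34) + 28 + v^3 + 6*v^2
B) v*(-34) + 28 + v^3 + 6*v^2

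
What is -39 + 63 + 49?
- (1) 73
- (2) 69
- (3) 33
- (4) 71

First: -39 + 63 = 24
Then: 24 + 49 = 73
1) 73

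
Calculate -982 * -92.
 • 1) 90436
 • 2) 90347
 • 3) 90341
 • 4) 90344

-982 * -92 = 90344
4) 90344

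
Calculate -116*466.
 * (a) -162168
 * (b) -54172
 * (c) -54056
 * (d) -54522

-116 * 466 = -54056
c) -54056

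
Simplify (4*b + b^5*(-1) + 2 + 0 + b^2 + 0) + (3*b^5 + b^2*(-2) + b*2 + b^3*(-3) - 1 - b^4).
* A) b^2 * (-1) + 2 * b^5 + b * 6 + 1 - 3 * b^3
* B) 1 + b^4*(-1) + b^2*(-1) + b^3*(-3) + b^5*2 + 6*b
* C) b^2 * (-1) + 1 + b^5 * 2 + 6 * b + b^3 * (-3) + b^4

Adding the polynomials and combining like terms:
(4*b + b^5*(-1) + 2 + 0 + b^2 + 0) + (3*b^5 + b^2*(-2) + b*2 + b^3*(-3) - 1 - b^4)
= 1 + b^4*(-1) + b^2*(-1) + b^3*(-3) + b^5*2 + 6*b
B) 1 + b^4*(-1) + b^2*(-1) + b^3*(-3) + b^5*2 + 6*b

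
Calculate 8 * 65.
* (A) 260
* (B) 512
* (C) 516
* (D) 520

8 * 65 = 520
D) 520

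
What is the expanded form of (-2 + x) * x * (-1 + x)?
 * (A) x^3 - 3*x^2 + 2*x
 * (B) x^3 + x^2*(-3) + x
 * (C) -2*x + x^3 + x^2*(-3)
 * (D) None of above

Expanding (-2 + x) * x * (-1 + x):
= x^3 - 3*x^2 + 2*x
A) x^3 - 3*x^2 + 2*x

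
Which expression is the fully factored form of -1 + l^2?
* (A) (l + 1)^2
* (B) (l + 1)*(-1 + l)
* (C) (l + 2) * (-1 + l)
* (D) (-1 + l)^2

We need to factor -1 + l^2.
The factored form is (l + 1)*(-1 + l).
B) (l + 1)*(-1 + l)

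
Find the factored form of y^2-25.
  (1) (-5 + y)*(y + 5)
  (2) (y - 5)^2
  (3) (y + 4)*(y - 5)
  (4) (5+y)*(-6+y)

We need to factor y^2-25.
The factored form is (-5 + y)*(y + 5).
1) (-5 + y)*(y + 5)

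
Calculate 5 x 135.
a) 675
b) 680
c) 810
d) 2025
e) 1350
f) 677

5 * 135 = 675
a) 675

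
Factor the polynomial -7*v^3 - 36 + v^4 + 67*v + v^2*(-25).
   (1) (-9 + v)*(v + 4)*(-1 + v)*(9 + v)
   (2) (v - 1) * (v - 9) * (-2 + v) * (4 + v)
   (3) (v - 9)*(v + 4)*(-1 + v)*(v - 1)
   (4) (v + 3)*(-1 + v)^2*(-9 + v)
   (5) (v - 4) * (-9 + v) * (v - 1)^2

We need to factor -7*v^3 - 36 + v^4 + 67*v + v^2*(-25).
The factored form is (v - 9)*(v + 4)*(-1 + v)*(v - 1).
3) (v - 9)*(v + 4)*(-1 + v)*(v - 1)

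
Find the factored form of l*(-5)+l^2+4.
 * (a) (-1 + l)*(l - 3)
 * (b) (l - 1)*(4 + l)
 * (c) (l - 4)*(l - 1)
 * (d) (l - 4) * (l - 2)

We need to factor l*(-5)+l^2+4.
The factored form is (l - 4)*(l - 1).
c) (l - 4)*(l - 1)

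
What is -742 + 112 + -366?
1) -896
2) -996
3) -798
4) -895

First: -742 + 112 = -630
Then: -630 + -366 = -996
2) -996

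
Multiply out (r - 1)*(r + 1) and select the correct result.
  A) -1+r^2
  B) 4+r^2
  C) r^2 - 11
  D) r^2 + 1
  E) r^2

Expanding (r - 1)*(r + 1):
= -1+r^2
A) -1+r^2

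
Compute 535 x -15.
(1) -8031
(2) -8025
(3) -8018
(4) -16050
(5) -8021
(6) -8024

535 * -15 = -8025
2) -8025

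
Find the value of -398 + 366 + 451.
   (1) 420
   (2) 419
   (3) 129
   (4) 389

First: -398 + 366 = -32
Then: -32 + 451 = 419
2) 419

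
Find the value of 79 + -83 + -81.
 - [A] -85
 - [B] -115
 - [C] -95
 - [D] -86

First: 79 + -83 = -4
Then: -4 + -81 = -85
A) -85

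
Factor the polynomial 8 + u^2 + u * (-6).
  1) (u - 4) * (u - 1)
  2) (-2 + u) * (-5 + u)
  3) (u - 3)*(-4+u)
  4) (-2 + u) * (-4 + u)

We need to factor 8 + u^2 + u * (-6).
The factored form is (-2 + u) * (-4 + u).
4) (-2 + u) * (-4 + u)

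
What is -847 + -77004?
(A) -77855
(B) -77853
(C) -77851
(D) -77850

-847 + -77004 = -77851
C) -77851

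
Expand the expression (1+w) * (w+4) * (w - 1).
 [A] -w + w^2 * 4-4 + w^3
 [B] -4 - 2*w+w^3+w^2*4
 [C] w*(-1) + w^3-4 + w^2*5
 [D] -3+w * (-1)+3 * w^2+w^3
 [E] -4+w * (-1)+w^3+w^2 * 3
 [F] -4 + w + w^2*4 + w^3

Expanding (1+w) * (w+4) * (w - 1):
= -w + w^2 * 4-4 + w^3
A) -w + w^2 * 4-4 + w^3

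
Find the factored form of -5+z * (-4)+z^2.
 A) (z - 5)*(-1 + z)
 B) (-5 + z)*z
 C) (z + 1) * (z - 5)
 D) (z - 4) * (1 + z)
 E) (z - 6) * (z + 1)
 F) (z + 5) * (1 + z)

We need to factor -5+z * (-4)+z^2.
The factored form is (z + 1) * (z - 5).
C) (z + 1) * (z - 5)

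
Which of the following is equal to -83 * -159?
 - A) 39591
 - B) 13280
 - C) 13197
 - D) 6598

-83 * -159 = 13197
C) 13197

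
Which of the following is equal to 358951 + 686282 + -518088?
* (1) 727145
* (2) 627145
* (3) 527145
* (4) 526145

First: 358951 + 686282 = 1045233
Then: 1045233 + -518088 = 527145
3) 527145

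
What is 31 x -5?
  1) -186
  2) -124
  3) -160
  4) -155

31 * -5 = -155
4) -155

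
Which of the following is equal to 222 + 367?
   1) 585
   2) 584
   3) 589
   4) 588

222 + 367 = 589
3) 589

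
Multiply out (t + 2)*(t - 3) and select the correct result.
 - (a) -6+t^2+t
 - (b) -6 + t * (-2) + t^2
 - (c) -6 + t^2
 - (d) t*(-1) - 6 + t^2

Expanding (t + 2)*(t - 3):
= t*(-1) - 6 + t^2
d) t*(-1) - 6 + t^2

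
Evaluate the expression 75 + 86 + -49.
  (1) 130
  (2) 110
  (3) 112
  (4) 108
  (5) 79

First: 75 + 86 = 161
Then: 161 + -49 = 112
3) 112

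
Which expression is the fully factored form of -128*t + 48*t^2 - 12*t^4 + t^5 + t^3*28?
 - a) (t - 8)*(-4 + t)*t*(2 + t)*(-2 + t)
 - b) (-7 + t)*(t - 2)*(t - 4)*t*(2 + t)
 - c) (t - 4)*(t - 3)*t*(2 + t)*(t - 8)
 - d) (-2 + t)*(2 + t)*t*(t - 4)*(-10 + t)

We need to factor -128*t + 48*t^2 - 12*t^4 + t^5 + t^3*28.
The factored form is (t - 8)*(-4 + t)*t*(2 + t)*(-2 + t).
a) (t - 8)*(-4 + t)*t*(2 + t)*(-2 + t)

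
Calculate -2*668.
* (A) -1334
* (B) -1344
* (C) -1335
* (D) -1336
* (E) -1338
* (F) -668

-2 * 668 = -1336
D) -1336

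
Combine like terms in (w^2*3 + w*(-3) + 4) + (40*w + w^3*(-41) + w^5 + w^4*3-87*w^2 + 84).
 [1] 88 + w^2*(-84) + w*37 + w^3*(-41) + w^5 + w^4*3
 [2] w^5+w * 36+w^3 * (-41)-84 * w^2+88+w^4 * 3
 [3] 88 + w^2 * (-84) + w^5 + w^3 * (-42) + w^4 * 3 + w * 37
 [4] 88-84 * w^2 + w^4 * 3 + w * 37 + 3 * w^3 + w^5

Adding the polynomials and combining like terms:
(w^2*3 + w*(-3) + 4) + (40*w + w^3*(-41) + w^5 + w^4*3 - 87*w^2 + 84)
= 88 + w^2*(-84) + w*37 + w^3*(-41) + w^5 + w^4*3
1) 88 + w^2*(-84) + w*37 + w^3*(-41) + w^5 + w^4*3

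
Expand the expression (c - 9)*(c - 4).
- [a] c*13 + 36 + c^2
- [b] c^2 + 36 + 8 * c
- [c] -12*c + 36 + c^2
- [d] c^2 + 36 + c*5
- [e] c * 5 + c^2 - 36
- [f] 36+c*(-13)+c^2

Expanding (c - 9)*(c - 4):
= 36+c*(-13)+c^2
f) 36+c*(-13)+c^2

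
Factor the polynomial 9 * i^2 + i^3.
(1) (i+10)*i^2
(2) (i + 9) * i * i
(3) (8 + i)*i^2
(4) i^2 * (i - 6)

We need to factor 9 * i^2 + i^3.
The factored form is (i + 9) * i * i.
2) (i + 9) * i * i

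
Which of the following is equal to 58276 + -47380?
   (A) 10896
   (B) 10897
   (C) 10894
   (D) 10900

58276 + -47380 = 10896
A) 10896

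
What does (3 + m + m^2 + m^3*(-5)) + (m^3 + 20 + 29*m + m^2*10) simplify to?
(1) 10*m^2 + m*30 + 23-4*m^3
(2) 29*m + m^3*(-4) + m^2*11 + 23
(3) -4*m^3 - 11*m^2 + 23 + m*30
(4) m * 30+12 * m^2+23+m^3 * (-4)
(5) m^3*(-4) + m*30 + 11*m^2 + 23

Adding the polynomials and combining like terms:
(3 + m + m^2 + m^3*(-5)) + (m^3 + 20 + 29*m + m^2*10)
= m^3*(-4) + m*30 + 11*m^2 + 23
5) m^3*(-4) + m*30 + 11*m^2 + 23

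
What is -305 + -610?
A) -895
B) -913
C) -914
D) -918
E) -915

-305 + -610 = -915
E) -915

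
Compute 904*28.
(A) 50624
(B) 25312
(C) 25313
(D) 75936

904 * 28 = 25312
B) 25312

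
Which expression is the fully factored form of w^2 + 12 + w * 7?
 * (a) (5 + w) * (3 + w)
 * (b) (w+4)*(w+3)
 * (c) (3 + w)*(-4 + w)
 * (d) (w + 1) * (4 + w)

We need to factor w^2 + 12 + w * 7.
The factored form is (w+4)*(w+3).
b) (w+4)*(w+3)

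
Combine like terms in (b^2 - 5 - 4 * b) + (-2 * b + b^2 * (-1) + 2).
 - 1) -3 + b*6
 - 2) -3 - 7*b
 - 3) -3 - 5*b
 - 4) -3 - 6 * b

Adding the polynomials and combining like terms:
(b^2 - 5 - 4*b) + (-2*b + b^2*(-1) + 2)
= -3 - 6 * b
4) -3 - 6 * b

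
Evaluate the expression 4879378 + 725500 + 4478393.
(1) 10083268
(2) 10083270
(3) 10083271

First: 4879378 + 725500 = 5604878
Then: 5604878 + 4478393 = 10083271
3) 10083271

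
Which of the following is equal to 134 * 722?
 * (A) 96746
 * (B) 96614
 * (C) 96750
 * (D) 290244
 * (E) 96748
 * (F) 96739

134 * 722 = 96748
E) 96748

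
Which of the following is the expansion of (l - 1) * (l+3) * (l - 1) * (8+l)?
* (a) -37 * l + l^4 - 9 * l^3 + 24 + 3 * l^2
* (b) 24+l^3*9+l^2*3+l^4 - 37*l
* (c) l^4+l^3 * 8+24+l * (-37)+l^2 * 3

Expanding (l - 1) * (l+3) * (l - 1) * (8+l):
= 24+l^3*9+l^2*3+l^4 - 37*l
b) 24+l^3*9+l^2*3+l^4 - 37*l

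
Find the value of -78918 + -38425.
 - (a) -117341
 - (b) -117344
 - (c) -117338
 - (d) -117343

-78918 + -38425 = -117343
d) -117343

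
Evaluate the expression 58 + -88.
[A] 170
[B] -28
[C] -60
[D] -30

58 + -88 = -30
D) -30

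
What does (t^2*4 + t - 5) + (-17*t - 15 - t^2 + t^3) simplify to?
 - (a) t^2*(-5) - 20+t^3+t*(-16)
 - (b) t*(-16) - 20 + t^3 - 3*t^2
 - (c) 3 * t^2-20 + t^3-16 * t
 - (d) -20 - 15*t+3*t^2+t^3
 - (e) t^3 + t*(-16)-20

Adding the polynomials and combining like terms:
(t^2*4 + t - 5) + (-17*t - 15 - t^2 + t^3)
= 3 * t^2-20 + t^3-16 * t
c) 3 * t^2-20 + t^3-16 * t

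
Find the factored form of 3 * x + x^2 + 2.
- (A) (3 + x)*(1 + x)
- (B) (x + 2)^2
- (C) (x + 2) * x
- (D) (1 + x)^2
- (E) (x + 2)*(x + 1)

We need to factor 3 * x + x^2 + 2.
The factored form is (x + 2)*(x + 1).
E) (x + 2)*(x + 1)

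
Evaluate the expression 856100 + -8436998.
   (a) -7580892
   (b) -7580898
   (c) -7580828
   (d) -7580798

856100 + -8436998 = -7580898
b) -7580898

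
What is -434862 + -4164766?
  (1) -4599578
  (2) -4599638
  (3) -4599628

-434862 + -4164766 = -4599628
3) -4599628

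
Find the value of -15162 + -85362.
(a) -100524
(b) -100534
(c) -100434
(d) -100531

-15162 + -85362 = -100524
a) -100524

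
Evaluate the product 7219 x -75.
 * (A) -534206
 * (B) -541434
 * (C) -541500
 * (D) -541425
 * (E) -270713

7219 * -75 = -541425
D) -541425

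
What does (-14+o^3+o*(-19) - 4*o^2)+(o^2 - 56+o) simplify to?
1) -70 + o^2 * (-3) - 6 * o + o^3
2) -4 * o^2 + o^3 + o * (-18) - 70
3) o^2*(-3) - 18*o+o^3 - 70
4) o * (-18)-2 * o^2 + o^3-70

Adding the polynomials and combining like terms:
(-14 + o^3 + o*(-19) - 4*o^2) + (o^2 - 56 + o)
= o^2*(-3) - 18*o+o^3 - 70
3) o^2*(-3) - 18*o+o^3 - 70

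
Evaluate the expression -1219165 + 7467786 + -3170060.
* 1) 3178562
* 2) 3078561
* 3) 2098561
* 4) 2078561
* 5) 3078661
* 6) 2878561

First: -1219165 + 7467786 = 6248621
Then: 6248621 + -3170060 = 3078561
2) 3078561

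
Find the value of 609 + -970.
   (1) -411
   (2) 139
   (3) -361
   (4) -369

609 + -970 = -361
3) -361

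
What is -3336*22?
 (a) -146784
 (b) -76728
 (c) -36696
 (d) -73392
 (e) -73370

-3336 * 22 = -73392
d) -73392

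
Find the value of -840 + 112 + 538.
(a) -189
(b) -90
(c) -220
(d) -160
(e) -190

First: -840 + 112 = -728
Then: -728 + 538 = -190
e) -190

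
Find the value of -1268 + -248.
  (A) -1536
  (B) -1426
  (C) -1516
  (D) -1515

-1268 + -248 = -1516
C) -1516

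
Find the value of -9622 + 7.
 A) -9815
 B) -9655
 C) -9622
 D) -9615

-9622 + 7 = -9615
D) -9615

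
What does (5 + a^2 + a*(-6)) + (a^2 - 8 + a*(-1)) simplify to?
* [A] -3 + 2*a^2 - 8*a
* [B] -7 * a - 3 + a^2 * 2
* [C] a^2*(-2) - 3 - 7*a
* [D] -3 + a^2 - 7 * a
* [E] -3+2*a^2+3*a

Adding the polynomials and combining like terms:
(5 + a^2 + a*(-6)) + (a^2 - 8 + a*(-1))
= -7 * a - 3 + a^2 * 2
B) -7 * a - 3 + a^2 * 2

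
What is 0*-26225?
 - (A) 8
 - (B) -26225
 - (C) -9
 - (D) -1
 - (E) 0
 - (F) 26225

0 * -26225 = 0
E) 0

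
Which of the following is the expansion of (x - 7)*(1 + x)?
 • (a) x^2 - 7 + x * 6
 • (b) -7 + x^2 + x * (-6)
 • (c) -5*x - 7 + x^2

Expanding (x - 7)*(1 + x):
= -7 + x^2 + x * (-6)
b) -7 + x^2 + x * (-6)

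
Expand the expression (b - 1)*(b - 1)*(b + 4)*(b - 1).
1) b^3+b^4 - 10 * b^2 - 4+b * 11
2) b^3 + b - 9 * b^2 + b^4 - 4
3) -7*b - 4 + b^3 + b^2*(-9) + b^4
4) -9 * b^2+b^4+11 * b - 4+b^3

Expanding (b - 1)*(b - 1)*(b + 4)*(b - 1):
= -9 * b^2+b^4+11 * b - 4+b^3
4) -9 * b^2+b^4+11 * b - 4+b^3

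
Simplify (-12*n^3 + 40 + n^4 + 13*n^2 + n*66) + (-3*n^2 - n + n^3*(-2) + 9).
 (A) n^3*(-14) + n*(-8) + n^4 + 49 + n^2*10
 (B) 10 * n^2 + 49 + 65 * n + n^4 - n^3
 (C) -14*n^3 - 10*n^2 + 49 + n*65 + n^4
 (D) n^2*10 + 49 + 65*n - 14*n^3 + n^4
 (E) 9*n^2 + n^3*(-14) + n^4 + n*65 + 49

Adding the polynomials and combining like terms:
(-12*n^3 + 40 + n^4 + 13*n^2 + n*66) + (-3*n^2 - n + n^3*(-2) + 9)
= n^2*10 + 49 + 65*n - 14*n^3 + n^4
D) n^2*10 + 49 + 65*n - 14*n^3 + n^4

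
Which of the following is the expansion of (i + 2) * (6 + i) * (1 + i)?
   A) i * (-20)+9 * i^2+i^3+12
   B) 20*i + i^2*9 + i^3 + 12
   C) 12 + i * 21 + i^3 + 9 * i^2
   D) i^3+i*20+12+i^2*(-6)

Expanding (i + 2) * (6 + i) * (1 + i):
= 20*i + i^2*9 + i^3 + 12
B) 20*i + i^2*9 + i^3 + 12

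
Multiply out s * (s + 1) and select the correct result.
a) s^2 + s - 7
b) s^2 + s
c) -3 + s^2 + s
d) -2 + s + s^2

Expanding s * (s + 1):
= s^2 + s
b) s^2 + s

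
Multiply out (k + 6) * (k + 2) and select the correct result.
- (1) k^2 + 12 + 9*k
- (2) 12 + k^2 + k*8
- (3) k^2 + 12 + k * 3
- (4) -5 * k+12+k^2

Expanding (k + 6) * (k + 2):
= 12 + k^2 + k*8
2) 12 + k^2 + k*8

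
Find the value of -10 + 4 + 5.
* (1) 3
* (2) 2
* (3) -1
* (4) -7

First: -10 + 4 = -6
Then: -6 + 5 = -1
3) -1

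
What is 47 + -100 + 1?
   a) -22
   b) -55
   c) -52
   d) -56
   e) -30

First: 47 + -100 = -53
Then: -53 + 1 = -52
c) -52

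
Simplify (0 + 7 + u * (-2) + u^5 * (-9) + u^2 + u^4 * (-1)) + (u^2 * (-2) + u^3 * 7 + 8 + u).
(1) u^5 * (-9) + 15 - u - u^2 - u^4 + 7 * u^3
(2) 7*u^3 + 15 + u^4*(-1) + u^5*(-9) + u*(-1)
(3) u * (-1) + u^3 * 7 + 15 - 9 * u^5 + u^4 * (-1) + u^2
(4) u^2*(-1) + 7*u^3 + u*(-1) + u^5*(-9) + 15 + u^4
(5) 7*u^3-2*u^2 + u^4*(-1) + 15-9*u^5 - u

Adding the polynomials and combining like terms:
(0 + 7 + u*(-2) + u^5*(-9) + u^2 + u^4*(-1)) + (u^2*(-2) + u^3*7 + 8 + u)
= u^5 * (-9) + 15 - u - u^2 - u^4 + 7 * u^3
1) u^5 * (-9) + 15 - u - u^2 - u^4 + 7 * u^3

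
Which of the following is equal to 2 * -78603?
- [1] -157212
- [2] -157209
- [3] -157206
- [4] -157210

2 * -78603 = -157206
3) -157206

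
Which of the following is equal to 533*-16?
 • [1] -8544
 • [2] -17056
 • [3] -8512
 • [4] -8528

533 * -16 = -8528
4) -8528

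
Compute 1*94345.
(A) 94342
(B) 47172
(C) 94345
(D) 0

1 * 94345 = 94345
C) 94345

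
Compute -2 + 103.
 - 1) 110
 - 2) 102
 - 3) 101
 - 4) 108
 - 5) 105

-2 + 103 = 101
3) 101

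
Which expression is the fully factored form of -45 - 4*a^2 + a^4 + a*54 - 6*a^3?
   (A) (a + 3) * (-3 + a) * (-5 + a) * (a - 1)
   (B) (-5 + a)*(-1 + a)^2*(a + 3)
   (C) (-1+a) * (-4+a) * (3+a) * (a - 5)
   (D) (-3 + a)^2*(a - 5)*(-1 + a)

We need to factor -45 - 4*a^2 + a^4 + a*54 - 6*a^3.
The factored form is (a + 3) * (-3 + a) * (-5 + a) * (a - 1).
A) (a + 3) * (-3 + a) * (-5 + a) * (a - 1)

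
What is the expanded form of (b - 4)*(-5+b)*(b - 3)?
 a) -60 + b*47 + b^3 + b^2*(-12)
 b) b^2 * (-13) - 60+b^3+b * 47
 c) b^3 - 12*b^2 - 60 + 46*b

Expanding (b - 4)*(-5+b)*(b - 3):
= -60 + b*47 + b^3 + b^2*(-12)
a) -60 + b*47 + b^3 + b^2*(-12)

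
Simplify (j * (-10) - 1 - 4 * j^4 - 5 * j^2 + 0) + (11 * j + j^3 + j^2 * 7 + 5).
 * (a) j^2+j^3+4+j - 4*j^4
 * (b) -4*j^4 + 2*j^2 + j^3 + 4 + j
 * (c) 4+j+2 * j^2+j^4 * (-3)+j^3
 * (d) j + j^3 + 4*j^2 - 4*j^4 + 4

Adding the polynomials and combining like terms:
(j*(-10) - 1 - 4*j^4 - 5*j^2 + 0) + (11*j + j^3 + j^2*7 + 5)
= -4*j^4 + 2*j^2 + j^3 + 4 + j
b) -4*j^4 + 2*j^2 + j^3 + 4 + j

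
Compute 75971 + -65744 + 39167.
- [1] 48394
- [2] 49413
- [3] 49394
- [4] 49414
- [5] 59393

First: 75971 + -65744 = 10227
Then: 10227 + 39167 = 49394
3) 49394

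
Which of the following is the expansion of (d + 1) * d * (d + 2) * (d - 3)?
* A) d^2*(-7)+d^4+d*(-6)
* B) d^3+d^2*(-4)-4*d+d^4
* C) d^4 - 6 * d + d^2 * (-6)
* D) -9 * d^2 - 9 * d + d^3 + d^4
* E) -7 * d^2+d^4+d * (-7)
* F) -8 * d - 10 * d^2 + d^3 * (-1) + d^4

Expanding (d + 1) * d * (d + 2) * (d - 3):
= d^2*(-7)+d^4+d*(-6)
A) d^2*(-7)+d^4+d*(-6)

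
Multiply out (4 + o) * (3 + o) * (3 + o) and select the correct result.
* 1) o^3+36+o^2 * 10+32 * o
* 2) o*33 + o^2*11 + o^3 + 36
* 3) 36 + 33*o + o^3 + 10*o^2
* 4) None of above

Expanding (4 + o) * (3 + o) * (3 + o):
= 36 + 33*o + o^3 + 10*o^2
3) 36 + 33*o + o^3 + 10*o^2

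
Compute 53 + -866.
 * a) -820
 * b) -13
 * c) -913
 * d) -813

53 + -866 = -813
d) -813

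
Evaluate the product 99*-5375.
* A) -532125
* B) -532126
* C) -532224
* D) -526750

99 * -5375 = -532125
A) -532125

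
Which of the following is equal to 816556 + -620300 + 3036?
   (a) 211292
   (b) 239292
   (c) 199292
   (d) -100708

First: 816556 + -620300 = 196256
Then: 196256 + 3036 = 199292
c) 199292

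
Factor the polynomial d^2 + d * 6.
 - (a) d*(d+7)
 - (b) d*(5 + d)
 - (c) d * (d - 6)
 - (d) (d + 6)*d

We need to factor d^2 + d * 6.
The factored form is (d + 6)*d.
d) (d + 6)*d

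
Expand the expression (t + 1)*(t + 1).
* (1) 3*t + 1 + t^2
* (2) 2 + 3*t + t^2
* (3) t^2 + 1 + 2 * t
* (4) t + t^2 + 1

Expanding (t + 1)*(t + 1):
= t^2 + 1 + 2 * t
3) t^2 + 1 + 2 * t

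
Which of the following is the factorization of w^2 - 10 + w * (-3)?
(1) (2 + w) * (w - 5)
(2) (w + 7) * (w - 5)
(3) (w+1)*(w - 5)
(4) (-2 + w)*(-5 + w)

We need to factor w^2 - 10 + w * (-3).
The factored form is (2 + w) * (w - 5).
1) (2 + w) * (w - 5)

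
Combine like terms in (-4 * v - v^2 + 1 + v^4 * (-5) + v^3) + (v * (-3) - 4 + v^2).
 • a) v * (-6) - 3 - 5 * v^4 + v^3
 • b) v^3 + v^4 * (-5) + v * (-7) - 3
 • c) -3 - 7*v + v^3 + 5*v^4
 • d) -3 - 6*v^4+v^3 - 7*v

Adding the polynomials and combining like terms:
(-4*v - v^2 + 1 + v^4*(-5) + v^3) + (v*(-3) - 4 + v^2)
= v^3 + v^4 * (-5) + v * (-7) - 3
b) v^3 + v^4 * (-5) + v * (-7) - 3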